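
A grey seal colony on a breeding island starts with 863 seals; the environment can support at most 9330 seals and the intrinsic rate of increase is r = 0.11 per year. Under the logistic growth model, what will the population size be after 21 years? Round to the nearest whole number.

4727 seals

A = (K − N₀)/N₀ = (9330 − 863)/863 = 9.8111.
N(t) = K/(1 + A·e^(−rt)) = 9330/(1 + 9.8111×e^(−0.11×21)).
e^(−2.31) = 0.099261; denominator = 1 + 9.8111×0.099261 = 1.9739.
N = 9330/1.9739 = 4726.77.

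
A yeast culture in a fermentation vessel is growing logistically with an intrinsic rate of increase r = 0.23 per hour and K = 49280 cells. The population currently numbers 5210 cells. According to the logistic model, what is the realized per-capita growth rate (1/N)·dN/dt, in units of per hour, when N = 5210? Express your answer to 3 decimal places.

(1/N)·dN/dt = r(1 − N/K) = 0.23 × (1 − 5210/49280).
= 0.23 × 0.89428 = 0.20568.

0.206 per hour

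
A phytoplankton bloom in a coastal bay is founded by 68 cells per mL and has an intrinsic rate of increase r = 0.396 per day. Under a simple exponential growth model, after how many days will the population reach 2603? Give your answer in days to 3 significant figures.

9.20 days

Set N₀·e^(rt) = 2603: e^(0.396·t) = 2603/68 = 38.279.
0.396·t = ln(38.279) = 3.6449, so t = 3.6449/0.396 = 9.2043.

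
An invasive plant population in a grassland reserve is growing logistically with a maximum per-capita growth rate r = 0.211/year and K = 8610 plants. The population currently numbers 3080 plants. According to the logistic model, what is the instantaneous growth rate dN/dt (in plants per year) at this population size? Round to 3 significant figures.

417 plants per year

dN/dt = rN(1 − N/K) = 0.211 × 3080 × (1 − 3080/8610).
1 − 3080/8610 = 0.64228; dN/dt = 0.211 × 3080 × 0.64228 = 417.4.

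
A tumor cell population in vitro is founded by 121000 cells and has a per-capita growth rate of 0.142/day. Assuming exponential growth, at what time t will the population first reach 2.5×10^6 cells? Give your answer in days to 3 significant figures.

Set N₀·e^(rt) = 2.5×10^6: e^(0.142·t) = 2.5×10^6/121000 = 20.661.
0.142·t = ln(20.661) = 3.0283, so t = 3.0283/0.142 = 21.326.

21.3 days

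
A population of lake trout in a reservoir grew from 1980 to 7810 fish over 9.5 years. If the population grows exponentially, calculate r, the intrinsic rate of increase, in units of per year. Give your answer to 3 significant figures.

From N(t) = N₀·e^(rt): e^(r·9.5) = 7810/1980 = 3.9444.
r·9.5 = ln(3.9444) = 1.3723, so r = 1.3723/9.5 = 0.14445.

0.144 per year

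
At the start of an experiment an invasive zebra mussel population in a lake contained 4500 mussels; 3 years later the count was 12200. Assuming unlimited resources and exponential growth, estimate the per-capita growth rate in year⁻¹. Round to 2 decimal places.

From N(t) = N₀·e^(rt): e^(r·3) = 12200/4500 = 2.7111.
r·3 = ln(2.7111) = 0.99736, so r = 0.99736/3 = 0.33245.

0.33 per year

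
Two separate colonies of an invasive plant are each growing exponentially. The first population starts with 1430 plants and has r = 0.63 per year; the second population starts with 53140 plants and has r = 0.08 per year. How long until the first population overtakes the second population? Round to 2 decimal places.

Set 1430·e^(0.63t) = 53140·e^(0.08t).
e^((0.63 − 0.08)t) = 53140/1430 → e^(0.55·t) = 37.161.
0.55·t = ln(37.161) = 3.6153, so t = 3.6153/0.55 = 6.5732.

6.57 years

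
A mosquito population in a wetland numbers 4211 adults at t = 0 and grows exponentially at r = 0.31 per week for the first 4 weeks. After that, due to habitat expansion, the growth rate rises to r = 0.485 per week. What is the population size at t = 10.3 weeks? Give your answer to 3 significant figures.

Phase 1: N(4) = 4211·e^(0.31×4) = 4211·e^1.24 = 14551.6.
Phase 2 runs for 10.3 − 4 = 6.3 weeks at r = 0.485.
N(10.3) = 14551.6·e^(0.485×6.3) = 14551.6·e^3.056 = 308956.

309000 adults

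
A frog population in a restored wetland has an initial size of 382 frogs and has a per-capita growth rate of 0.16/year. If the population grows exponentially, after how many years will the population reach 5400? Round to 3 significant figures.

Set N₀·e^(rt) = 5400: e^(0.16·t) = 5400/382 = 14.136.
0.16·t = ln(14.136) = 2.6487, so t = 2.6487/0.16 = 16.555.

16.6 years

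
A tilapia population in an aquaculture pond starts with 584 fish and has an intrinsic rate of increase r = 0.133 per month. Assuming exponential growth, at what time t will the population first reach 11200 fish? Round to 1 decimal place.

22.2 months

Set N₀·e^(rt) = 11200: e^(0.133·t) = 11200/584 = 19.178.
0.133·t = ln(19.178) = 2.9538, so t = 2.9538/0.133 = 22.209.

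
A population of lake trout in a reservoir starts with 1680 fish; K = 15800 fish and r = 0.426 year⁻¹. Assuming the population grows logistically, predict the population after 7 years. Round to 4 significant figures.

11080 fish

A = (K − N₀)/N₀ = (15800 − 1680)/1680 = 8.4048.
N(t) = K/(1 + A·e^(−rt)) = 15800/(1 + 8.4048×e^(−0.426×7)).
e^(−2.982) = 0.050691; denominator = 1 + 8.4048×0.050691 = 1.426.
N = 15800/1.426 = 11079.6.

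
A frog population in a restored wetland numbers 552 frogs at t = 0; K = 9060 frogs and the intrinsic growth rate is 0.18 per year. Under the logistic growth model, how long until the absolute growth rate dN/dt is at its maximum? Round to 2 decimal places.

15.20 years

Logistic growth is fastest at N = K/2 = 4530.
A = (K − N₀)/N₀ = 15.413. Set K/(1 + A·e^(−rt)) = K/2 → A·e^(−rt) = 1.
e^(−0.18t) = 1/15.413 = 0.0648801, so t = ln(15.413)/0.18 = 2.7352/0.18 = 15.196.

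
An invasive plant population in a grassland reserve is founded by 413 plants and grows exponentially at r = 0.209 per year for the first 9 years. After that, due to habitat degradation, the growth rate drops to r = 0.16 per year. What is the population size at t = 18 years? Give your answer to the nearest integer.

Phase 1: N(9) = 413·e^(0.209×9) = 413·e^1.881 = 2709.31.
Phase 2 runs for 18 − 9 = 9 years at r = 0.16.
N(18) = 2709.31·e^(0.16×9) = 2709.31·e^1.44 = 11435.2.

11435 plants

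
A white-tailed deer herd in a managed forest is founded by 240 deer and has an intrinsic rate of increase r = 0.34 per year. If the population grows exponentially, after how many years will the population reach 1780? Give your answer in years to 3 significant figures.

Set N₀·e^(rt) = 1780: e^(0.34·t) = 1780/240 = 7.4167.
0.34·t = ln(7.4167) = 2.0037, so t = 2.0037/0.34 = 5.8933.

5.89 years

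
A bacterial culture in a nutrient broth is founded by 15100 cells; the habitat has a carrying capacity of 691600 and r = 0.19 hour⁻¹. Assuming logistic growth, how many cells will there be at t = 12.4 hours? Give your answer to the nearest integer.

131806 cells

A = (K − N₀)/N₀ = (691600 − 15100)/15100 = 44.801.
N(t) = K/(1 + A·e^(−rt)) = 691600/(1 + 44.801×e^(−0.19×12.4)).
e^(−2.356) = 0.094799; denominator = 1 + 44.801×0.094799 = 5.2471.
N = 691600/5.2471 = 131806.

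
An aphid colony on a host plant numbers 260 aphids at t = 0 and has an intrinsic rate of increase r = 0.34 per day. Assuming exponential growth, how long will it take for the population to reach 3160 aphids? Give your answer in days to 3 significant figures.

Set N₀·e^(rt) = 3160: e^(0.34·t) = 3160/260 = 12.154.
0.34·t = ln(12.154) = 2.4976, so t = 2.4976/0.34 = 7.346.

7.35 days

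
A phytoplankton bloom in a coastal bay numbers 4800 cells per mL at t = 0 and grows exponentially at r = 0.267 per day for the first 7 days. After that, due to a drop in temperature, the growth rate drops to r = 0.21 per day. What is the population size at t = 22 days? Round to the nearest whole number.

Phase 1: N(7) = 4800·e^(0.267×7) = 4800·e^1.869 = 31112.7.
Phase 2 runs for 22 − 7 = 15 days at r = 0.21.
N(22) = 31112.7·e^(0.21×15) = 31112.7·e^3.15 = 726048.

726048 cells per mL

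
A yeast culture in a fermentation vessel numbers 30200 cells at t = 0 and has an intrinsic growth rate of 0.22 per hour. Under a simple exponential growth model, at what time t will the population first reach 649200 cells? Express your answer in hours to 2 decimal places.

13.94 hours

Set N₀·e^(rt) = 649200: e^(0.22·t) = 649200/30200 = 21.497.
0.22·t = ln(21.497) = 3.0679, so t = 3.0679/0.22 = 13.945.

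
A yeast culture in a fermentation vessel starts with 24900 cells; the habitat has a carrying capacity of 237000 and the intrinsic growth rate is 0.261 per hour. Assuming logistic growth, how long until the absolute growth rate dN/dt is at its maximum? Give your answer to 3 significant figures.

8.21 hours

Logistic growth is fastest at N = K/2 = 118500.
A = (K − N₀)/N₀ = 8.5181. Set K/(1 + A·e^(−rt)) = K/2 → A·e^(−rt) = 1.
e^(−0.261t) = 1/8.5181 = 0.117397, so t = ln(8.5181)/0.261 = 2.1422/0.261 = 8.2076.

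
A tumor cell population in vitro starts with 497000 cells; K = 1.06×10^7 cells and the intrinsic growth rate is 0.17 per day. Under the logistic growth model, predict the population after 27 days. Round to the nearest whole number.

8786567 cells

A = (K − N₀)/N₀ = (1.06×10^7 − 497000)/497000 = 20.328.
N(t) = K/(1 + A·e^(−rt)) = 1.06×10^7/(1 + 20.328×e^(−0.17×27)).
e^(−4.59) = 0.010153; denominator = 1 + 20.328×0.010153 = 1.2064.
N = 1.06×10^7/1.2064 = 8.786567×10^6.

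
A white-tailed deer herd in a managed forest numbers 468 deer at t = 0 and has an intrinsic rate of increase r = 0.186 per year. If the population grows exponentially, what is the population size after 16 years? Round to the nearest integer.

9177 deer

N(t) = N₀·e^(rt) = 468 × e^(0.186×16) = 468 × e^2.976.
e^2.976 ≈ 19.609, so N ≈ 468 × 19.609 = 9177.12.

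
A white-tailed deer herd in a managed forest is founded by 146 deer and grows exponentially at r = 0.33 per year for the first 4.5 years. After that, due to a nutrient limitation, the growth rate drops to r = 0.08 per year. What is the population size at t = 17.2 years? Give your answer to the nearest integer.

Phase 1: N(4.5) = 146·e^(0.33×4.5) = 146·e^1.485 = 644.585.
Phase 2 runs for 17.2 − 4.5 = 12.7 years at r = 0.08.
N(17.2) = 644.585·e^(0.08×12.7) = 644.585·e^1.016 = 1780.42.

1780 deer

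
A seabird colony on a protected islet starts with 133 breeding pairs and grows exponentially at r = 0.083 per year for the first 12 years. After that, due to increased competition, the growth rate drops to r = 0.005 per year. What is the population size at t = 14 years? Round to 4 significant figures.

Phase 1: N(12) = 133·e^(0.083×12) = 133·e^0.996 = 360.088.
Phase 2 runs for 14 − 12 = 2 years at r = 0.005.
N(14) = 360.088·e^(0.005×2) = 360.088·e^0.01 = 363.707.

363.7 breeding pairs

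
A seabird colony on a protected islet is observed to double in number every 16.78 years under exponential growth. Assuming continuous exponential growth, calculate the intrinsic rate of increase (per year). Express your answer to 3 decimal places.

0.041 per year

r = ln(2)/t_d = 0.6931/16.78 = 0.041308.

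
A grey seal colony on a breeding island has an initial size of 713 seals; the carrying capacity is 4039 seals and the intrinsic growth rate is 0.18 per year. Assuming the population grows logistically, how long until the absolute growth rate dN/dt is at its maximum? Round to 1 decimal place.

Logistic growth is fastest at N = K/2 = 2019.5.
A = (K − N₀)/N₀ = 4.6648. Set K/(1 + A·e^(−rt)) = K/2 → A·e^(−rt) = 1.
e^(−0.18t) = 1/4.6648 = 0.214372, so t = ln(4.6648)/0.18 = 1.54/0.18 = 8.5558.

8.6 years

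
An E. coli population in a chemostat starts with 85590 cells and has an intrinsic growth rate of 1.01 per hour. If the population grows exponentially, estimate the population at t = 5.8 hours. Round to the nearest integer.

29958503 cells

N(t) = N₀·e^(rt) = 85590 × e^(1.01×5.8) = 85590 × e^5.858.
e^5.858 ≈ 350.02, so N ≈ 85590 × 350.02 = 2.99585×10^7.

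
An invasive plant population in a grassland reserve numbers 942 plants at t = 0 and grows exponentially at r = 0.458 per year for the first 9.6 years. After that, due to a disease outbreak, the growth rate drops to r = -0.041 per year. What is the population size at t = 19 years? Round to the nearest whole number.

Phase 1: N(9.6) = 942·e^(0.458×9.6) = 942·e^4.397 = 76481.6.
Phase 2 runs for 19 − 9.6 = 9.4 years at r = -0.041.
N(19) = 76481.6·e^(-0.041×9.4) = 76481.6·e^-0.3854 = 52021.1.

52021 plants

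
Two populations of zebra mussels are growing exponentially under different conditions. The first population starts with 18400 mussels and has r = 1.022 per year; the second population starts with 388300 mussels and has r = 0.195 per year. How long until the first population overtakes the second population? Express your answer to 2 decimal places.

3.69 years

Set 18400·e^(1.022t) = 388300·e^(0.195t).
e^((1.022 − 0.195)t) = 388300/18400 → e^(0.827·t) = 21.103.
0.827·t = ln(21.103) = 3.0494, so t = 3.0494/0.827 = 3.6873.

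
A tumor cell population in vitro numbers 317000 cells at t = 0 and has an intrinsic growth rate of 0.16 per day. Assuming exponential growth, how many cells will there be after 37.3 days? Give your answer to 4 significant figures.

N(t) = N₀·e^(rt) = 317000 × e^(0.16×37.3) = 317000 × e^5.968.
e^5.968 ≈ 390.72, so N ≈ 317000 × 390.72 = 1.238593×10^8.

123900000 cells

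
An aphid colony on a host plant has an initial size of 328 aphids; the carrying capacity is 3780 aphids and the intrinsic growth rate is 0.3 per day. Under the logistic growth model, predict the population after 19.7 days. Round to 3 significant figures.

A = (K − N₀)/N₀ = (3780 − 328)/328 = 10.524.
N(t) = K/(1 + A·e^(−rt)) = 3780/(1 + 10.524×e^(−0.3×19.7)).
e^(−5.91) = 0.0027122; denominator = 1 + 10.524×0.0027122 = 1.0285.
N = 3780/1.0285 = 3675.1.

3680 aphids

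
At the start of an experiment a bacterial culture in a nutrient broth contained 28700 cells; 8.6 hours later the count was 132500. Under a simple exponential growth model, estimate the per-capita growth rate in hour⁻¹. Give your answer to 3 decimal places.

0.178 per hour

From N(t) = N₀·e^(rt): e^(r·8.6) = 132500/28700 = 4.6167.
r·8.6 = ln(4.6167) = 1.5297, so r = 1.5297/8.6 = 0.17787.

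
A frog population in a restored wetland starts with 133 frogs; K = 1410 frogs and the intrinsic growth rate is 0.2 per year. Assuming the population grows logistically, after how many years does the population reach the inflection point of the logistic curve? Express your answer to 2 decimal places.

11.31 years

Logistic growth is fastest at N = K/2 = 705.
A = (K − N₀)/N₀ = 9.6015. Set K/(1 + A·e^(−rt)) = K/2 → A·e^(−rt) = 1.
e^(−0.2t) = 1/9.6015 = 0.10415, so t = ln(9.6015)/0.2 = 2.2619/0.2 = 11.31.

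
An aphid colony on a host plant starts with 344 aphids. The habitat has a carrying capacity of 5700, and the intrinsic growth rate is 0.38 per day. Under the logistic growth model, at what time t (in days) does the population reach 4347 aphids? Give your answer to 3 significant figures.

A = (K − N₀)/N₀ = (5700 − 344)/344 = 15.57.
Solve 5700/(1 + 15.57·e^(−0.38t)) = 4347: 1 + 15.57·e^(−0.38t) = 1.3112, so e^(−0.38t) = 0.0199906.
−0.38·t = ln(0.0199906) = -3.9125, so t = 3.9125/0.38 = 10.296.

10.3 days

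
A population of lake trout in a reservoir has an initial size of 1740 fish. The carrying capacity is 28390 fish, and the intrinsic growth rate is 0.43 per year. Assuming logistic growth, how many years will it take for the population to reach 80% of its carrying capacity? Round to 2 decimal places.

A = (K − N₀)/N₀ = (28390 − 1740)/1740 = 15.316.
Solve 28390/(1 + 15.316·e^(−0.43t)) = 22712: 1 + 15.316·e^(−0.43t) = 1.25, so e^(−0.43t) = 0.0163227.
−0.43·t = ln(0.0163227) = -4.1152, so t = 4.1152/0.43 = 9.5702.

9.57 years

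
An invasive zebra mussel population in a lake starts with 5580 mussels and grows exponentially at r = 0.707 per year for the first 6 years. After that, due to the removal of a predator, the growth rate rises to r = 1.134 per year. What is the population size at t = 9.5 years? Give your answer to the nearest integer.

Phase 1: N(6) = 5580·e^(0.707×6) = 5580·e^4.242 = 388071.
Phase 2 runs for 9.5 − 6 = 3.5 years at r = 1.134.
N(9.5) = 388071·e^(1.134×3.5) = 388071·e^3.969 = 2.054122×10^7.

20541218 mussels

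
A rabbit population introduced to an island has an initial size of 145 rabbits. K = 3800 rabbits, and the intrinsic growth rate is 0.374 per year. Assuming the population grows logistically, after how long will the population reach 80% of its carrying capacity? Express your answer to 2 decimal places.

A = (K − N₀)/N₀ = (3800 − 145)/145 = 25.207.
Solve 3800/(1 + 25.207·e^(−0.374t)) = 3040: 1 + 25.207·e^(−0.374t) = 1.25, so e^(−0.374t) = 0.00991792.
−0.374·t = ln(0.00991792) = -4.6134, so t = 4.6134/0.374 = 12.335.

12.34 years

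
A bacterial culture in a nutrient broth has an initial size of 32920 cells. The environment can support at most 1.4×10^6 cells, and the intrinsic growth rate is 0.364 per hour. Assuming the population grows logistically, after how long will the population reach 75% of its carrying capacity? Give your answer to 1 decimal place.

13.3 hours

A = (K − N₀)/N₀ = (1.4×10^6 − 32920)/32920 = 41.527.
Solve 1.4×10^6/(1 + 41.527·e^(−0.364t)) = 1.05×10^6: 1 + 41.527·e^(−0.364t) = 1.3333, so e^(−0.364t) = 0.00802684.
−0.364·t = ln(0.00802684) = -4.825, so t = 4.825/0.364 = 13.255.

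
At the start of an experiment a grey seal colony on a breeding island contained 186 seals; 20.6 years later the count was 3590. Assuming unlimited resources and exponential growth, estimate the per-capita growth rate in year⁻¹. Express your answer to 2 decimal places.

0.14 per year

From N(t) = N₀·e^(rt): e^(r·20.6) = 3590/186 = 19.301.
r·20.6 = ln(19.301) = 2.9602, so r = 2.9602/20.6 = 0.1437.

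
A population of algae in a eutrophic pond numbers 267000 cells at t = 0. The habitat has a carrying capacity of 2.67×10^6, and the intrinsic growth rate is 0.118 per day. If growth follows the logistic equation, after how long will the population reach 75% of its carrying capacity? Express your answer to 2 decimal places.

27.93 days

A = (K − N₀)/N₀ = (2.67×10^6 − 267000)/267000 = 9.
Solve 2.67×10^6/(1 + 9·e^(−0.118t)) = 2.0025×10^6: 1 + 9·e^(−0.118t) = 1.3333, so e^(−0.118t) = 0.037037.
−0.118·t = ln(0.037037) = -3.2958, so t = 3.2958/0.118 = 27.931.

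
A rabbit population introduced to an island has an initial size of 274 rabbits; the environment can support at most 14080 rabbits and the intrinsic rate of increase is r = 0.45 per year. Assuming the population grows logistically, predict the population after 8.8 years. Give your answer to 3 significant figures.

A = (K − N₀)/N₀ = (14080 − 274)/274 = 50.387.
N(t) = K/(1 + A·e^(−rt)) = 14080/(1 + 50.387×e^(−0.45×8.8)).
e^(−3.96) = 0.019063; denominator = 1 + 50.387×0.019063 = 1.9605.
N = 14080/1.9605 = 7181.73.

7180 rabbits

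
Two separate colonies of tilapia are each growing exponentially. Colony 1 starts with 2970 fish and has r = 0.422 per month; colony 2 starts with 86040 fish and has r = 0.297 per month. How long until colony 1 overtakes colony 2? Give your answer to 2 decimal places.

Set 2970·e^(0.422t) = 86040·e^(0.297t).
e^((0.422 − 0.297)t) = 86040/2970 → e^(0.125·t) = 28.97.
0.125·t = ln(28.97) = 3.3663, so t = 3.3663/0.125 = 26.93.

26.93 months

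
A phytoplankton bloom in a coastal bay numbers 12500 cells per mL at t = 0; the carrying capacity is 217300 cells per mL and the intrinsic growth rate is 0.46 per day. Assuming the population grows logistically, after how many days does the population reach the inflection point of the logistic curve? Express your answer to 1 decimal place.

6.1 days

Logistic growth is fastest at N = K/2 = 108650.
A = (K − N₀)/N₀ = 16.384. Set K/(1 + A·e^(−rt)) = K/2 → A·e^(−rt) = 1.
e^(−0.46t) = 1/16.384 = 0.0610352, so t = ln(16.384)/0.46 = 2.7963/0.46 = 6.0789.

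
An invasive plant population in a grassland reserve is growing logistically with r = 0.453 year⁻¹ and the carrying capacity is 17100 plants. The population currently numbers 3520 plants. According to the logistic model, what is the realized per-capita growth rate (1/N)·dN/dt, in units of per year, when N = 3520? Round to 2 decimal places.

0.36 per year

(1/N)·dN/dt = r(1 − N/K) = 0.453 × (1 − 3520/17100).
= 0.453 × 0.79415 = 0.35975.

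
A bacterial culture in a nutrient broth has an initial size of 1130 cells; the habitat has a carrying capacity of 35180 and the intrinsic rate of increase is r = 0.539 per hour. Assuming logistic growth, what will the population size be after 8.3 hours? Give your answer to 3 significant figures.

26200 cells

A = (K − N₀)/N₀ = (35180 − 1130)/1130 = 30.133.
N(t) = K/(1 + A·e^(−rt)) = 35180/(1 + 30.133×e^(−0.539×8.3)).
e^(−4.474) = 0.011405; denominator = 1 + 30.133×0.011405 = 1.3437.
N = 35180/1.3437 = 26182.1.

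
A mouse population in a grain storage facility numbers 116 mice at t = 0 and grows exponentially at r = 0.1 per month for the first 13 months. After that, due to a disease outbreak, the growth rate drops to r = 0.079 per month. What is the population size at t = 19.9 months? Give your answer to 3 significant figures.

734 mice

Phase 1: N(13) = 116·e^(0.1×13) = 116·e^1.3 = 425.638.
Phase 2 runs for 19.9 − 13 = 6.9 months at r = 0.079.
N(19.9) = 425.638·e^(0.079×6.9) = 425.638·e^0.5451 = 734.133.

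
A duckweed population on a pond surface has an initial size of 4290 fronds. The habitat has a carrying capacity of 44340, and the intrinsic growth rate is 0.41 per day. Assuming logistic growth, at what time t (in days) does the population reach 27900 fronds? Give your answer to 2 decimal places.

6.74 days

A = (K − N₀)/N₀ = (44340 − 4290)/4290 = 9.3357.
Solve 44340/(1 + 9.3357·e^(−0.41t)) = 27900: 1 + 9.3357·e^(−0.41t) = 1.5892, so e^(−0.41t) = 0.0631179.
−0.41·t = ln(0.0631179) = -2.7628, so t = 2.7628/0.41 = 6.7384.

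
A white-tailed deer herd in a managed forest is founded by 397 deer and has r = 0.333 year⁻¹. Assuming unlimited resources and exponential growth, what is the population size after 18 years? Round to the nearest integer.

159203 deer

N(t) = N₀·e^(rt) = 397 × e^(0.333×18) = 397 × e^5.994.
e^5.994 ≈ 401.02, so N ≈ 397 × 401.02 = 159203.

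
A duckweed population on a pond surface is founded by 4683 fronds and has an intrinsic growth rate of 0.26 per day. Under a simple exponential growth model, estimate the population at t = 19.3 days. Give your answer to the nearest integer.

707642 fronds

N(t) = N₀·e^(rt) = 4683 × e^(0.26×19.3) = 4683 × e^5.018.
e^5.018 ≈ 151.11, so N ≈ 4683 × 151.11 = 707642.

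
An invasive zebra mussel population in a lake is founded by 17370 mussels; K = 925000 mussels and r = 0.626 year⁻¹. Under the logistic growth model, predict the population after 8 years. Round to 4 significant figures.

685600 mussels

A = (K − N₀)/N₀ = (925000 − 17370)/17370 = 52.253.
N(t) = K/(1 + A·e^(−rt)) = 925000/(1 + 52.253×e^(−0.626×8)).
e^(−5.008) = 0.0066843; denominator = 1 + 52.253×0.0066843 = 1.3493.
N = 925000/1.3493 = 685555.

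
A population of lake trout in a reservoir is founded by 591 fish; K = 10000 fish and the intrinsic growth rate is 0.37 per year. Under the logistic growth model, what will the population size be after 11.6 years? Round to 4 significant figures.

8212 fish

A = (K − N₀)/N₀ = (10000 − 591)/591 = 15.92.
N(t) = K/(1 + A·e^(−rt)) = 10000/(1 + 15.92×e^(−0.37×11.6)).
e^(−4.292) = 0.013678; denominator = 1 + 15.92×0.013678 = 1.2178.
N = 10000/1.2178 = 8211.85.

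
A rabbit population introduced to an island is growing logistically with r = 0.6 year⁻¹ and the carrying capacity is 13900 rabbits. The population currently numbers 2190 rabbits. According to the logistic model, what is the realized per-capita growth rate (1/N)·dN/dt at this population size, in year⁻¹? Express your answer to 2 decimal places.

(1/N)·dN/dt = r(1 − N/K) = 0.6 × (1 − 2190/13900).
= 0.6 × 0.84245 = 0.50547.

0.51 per year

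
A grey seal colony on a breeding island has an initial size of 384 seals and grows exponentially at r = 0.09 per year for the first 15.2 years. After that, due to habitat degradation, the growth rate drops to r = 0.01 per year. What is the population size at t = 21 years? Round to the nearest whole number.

Phase 1: N(15.2) = 384·e^(0.09×15.2) = 384·e^1.368 = 1508.16.
Phase 2 runs for 21 − 15.2 = 5.8 years at r = 0.01.
N(21) = 1508.16·e^(0.01×5.8) = 1508.16·e^0.058 = 1598.21.

1598 seals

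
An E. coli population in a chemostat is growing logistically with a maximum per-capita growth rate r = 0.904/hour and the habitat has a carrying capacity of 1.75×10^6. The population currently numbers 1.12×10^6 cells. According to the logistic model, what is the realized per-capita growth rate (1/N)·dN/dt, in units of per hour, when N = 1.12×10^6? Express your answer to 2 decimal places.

0.33 per hour

(1/N)·dN/dt = r(1 − N/K) = 0.904 × (1 − 1.12×10^6/1.75×10^6).
= 0.904 × 0.36 = 0.32544.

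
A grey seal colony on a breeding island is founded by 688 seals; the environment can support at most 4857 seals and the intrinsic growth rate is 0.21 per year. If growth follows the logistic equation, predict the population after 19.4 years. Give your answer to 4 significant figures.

4403 seals

A = (K − N₀)/N₀ = (4857 − 688)/688 = 6.0596.
N(t) = K/(1 + A·e^(−rt)) = 4857/(1 + 6.0596×e^(−0.21×19.4)).
e^(−4.074) = 0.017009; denominator = 1 + 6.0596×0.017009 = 1.1031.
N = 4857/1.1031 = 4403.17.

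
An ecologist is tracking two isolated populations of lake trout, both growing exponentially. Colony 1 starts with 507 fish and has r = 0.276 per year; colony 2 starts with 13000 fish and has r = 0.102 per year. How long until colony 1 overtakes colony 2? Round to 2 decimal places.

18.64 years

Set 507·e^(0.276t) = 13000·e^(0.102t).
e^((0.276 − 0.102)t) = 13000/507 → e^(0.174·t) = 25.641.
0.174·t = ln(25.641) = 3.2442, so t = 3.2442/0.174 = 18.645.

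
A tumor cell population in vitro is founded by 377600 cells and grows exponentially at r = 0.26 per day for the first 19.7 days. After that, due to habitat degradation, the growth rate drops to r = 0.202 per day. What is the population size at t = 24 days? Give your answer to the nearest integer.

150909475 cells

Phase 1: N(19.7) = 377600·e^(0.26×19.7) = 377600·e^5.122 = 6.331233×10^7.
Phase 2 runs for 24 − 19.7 = 4.3 days at r = 0.202.
N(24) = 6.331233×10^7·e^(0.202×4.3) = 6.331233×10^7·e^0.8686 = 1.509095×10^8.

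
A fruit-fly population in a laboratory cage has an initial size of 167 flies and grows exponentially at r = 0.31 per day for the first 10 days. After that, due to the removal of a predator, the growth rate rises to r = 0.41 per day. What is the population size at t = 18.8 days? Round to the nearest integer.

136762 flies

Phase 1: N(10) = 167·e^(0.31×10) = 167·e^3.1 = 3707.06.
Phase 2 runs for 18.8 − 10 = 8.8 days at r = 0.41.
N(18.8) = 3707.06·e^(0.41×8.8) = 3707.06·e^3.608 = 136762.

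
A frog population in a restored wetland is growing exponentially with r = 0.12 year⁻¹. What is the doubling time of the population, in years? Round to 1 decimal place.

Doubling time t_d = ln(2)/r = 0.6931/0.12 = 5.7762.

5.8 years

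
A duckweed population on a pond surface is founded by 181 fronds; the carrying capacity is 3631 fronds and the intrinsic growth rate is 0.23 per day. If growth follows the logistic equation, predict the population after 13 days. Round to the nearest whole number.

1854 fronds

A = (K − N₀)/N₀ = (3631 − 181)/181 = 19.061.
N(t) = K/(1 + A·e^(−rt)) = 3631/(1 + 19.061×e^(−0.23×13)).
e^(−2.99) = 0.050287; denominator = 1 + 19.061×0.050287 = 1.9585.
N = 3631/1.9585 = 1853.95.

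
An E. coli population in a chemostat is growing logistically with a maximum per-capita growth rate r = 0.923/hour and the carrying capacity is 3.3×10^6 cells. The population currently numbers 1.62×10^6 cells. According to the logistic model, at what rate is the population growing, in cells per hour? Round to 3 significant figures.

761000 cells per hour

dN/dt = rN(1 − N/K) = 0.923 × 1.62×10^6 × (1 − 1.62×10^6/3.3×10^6).
1 − 1.62×10^6/3.3×10^6 = 0.50909; dN/dt = 0.923 × 1.62×10^6 × 0.50909 = 7.61223×10^5.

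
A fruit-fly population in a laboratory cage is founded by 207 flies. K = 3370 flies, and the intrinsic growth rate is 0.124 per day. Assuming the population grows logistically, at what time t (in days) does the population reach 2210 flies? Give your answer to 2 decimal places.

A = (K − N₀)/N₀ = (3370 − 207)/207 = 15.28.
Solve 3370/(1 + 15.28·e^(−0.124t)) = 2210: 1 + 15.28·e^(−0.124t) = 1.5249, so e^(−0.124t) = 0.0343508.
−0.124·t = ln(0.0343508) = -3.3711, so t = 3.3711/0.124 = 27.187.

27.19 days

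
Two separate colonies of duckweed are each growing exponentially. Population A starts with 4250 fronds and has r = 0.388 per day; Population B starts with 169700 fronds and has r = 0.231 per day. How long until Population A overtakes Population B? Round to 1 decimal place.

Set 4250·e^(0.388t) = 169700·e^(0.231t).
e^((0.388 − 0.231)t) = 169700/4250 → e^(0.157·t) = 39.929.
0.157·t = ln(39.929) = 3.6871, so t = 3.6871/0.157 = 23.485.

23.5 days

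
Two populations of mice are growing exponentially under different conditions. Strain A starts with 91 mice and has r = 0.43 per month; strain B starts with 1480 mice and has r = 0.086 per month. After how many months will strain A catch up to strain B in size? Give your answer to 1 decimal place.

Set 91·e^(0.43t) = 1480·e^(0.086t).
e^((0.43 − 0.086)t) = 1480/91 → e^(0.344·t) = 16.264.
0.344·t = ln(16.264) = 2.7889, so t = 2.7889/0.344 = 8.1074.

8.1 months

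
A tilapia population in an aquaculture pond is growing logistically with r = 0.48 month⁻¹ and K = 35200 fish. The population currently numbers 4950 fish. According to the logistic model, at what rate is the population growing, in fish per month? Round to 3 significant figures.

dN/dt = rN(1 − N/K) = 0.48 × 4950 × (1 − 4950/35200).
1 − 4950/35200 = 0.85938; dN/dt = 0.48 × 4950 × 0.85938 = 2041.9.

2040 fish per month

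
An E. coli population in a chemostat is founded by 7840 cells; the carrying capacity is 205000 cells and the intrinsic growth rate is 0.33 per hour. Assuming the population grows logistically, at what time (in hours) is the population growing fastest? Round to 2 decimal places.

Logistic growth is fastest at N = K/2 = 102500.
A = (K − N₀)/N₀ = 25.148. Set K/(1 + A·e^(−rt)) = K/2 → A·e^(−rt) = 1.
e^(−0.33t) = 1/25.148 = 0.0397647, so t = ln(25.148)/0.33 = 3.2248/0.33 = 9.7721.

9.77 hours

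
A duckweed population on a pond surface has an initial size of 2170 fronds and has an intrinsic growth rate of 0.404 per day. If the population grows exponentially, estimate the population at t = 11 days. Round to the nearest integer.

184699 fronds

N(t) = N₀·e^(rt) = 2170 × e^(0.404×11) = 2170 × e^4.444.
e^4.444 ≈ 85.115, so N ≈ 2170 × 85.115 = 184699.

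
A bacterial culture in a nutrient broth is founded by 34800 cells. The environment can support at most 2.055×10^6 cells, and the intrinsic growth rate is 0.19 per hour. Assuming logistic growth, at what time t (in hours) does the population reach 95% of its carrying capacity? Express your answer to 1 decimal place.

A = (K − N₀)/N₀ = (2.055×10^6 − 34800)/34800 = 58.052.
Solve 2.055×10^6/(1 + 58.052·e^(−0.19t)) = 1.95225×10^6: 1 + 58.052·e^(−0.19t) = 1.0526, so e^(−0.19t) = 0.000906632.
−0.19·t = ln(0.000906632) = -7.0058, so t = 7.0058/0.19 = 36.872.

36.9 hours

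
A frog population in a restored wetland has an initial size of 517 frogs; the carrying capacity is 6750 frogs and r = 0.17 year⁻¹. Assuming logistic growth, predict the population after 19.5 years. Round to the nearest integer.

A = (K − N₀)/N₀ = (6750 − 517)/517 = 12.056.
N(t) = K/(1 + A·e^(−rt)) = 6750/(1 + 12.056×e^(−0.17×19.5)).
e^(−3.315) = 0.036334; denominator = 1 + 12.056×0.036334 = 1.438.
N = 6750/1.438 = 4693.87.

4694 frogs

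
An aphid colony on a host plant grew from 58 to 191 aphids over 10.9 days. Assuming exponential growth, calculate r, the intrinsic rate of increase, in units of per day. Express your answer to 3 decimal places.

From N(t) = N₀·e^(rt): e^(r·10.9) = 191/58 = 3.2931.
r·10.9 = ln(3.2931) = 1.1918, so r = 1.1918/10.9 = 0.10934.

0.109 per day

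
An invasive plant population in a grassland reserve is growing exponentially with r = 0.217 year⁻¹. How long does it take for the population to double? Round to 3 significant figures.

Doubling time t_d = ln(2)/r = 0.6931/0.217 = 3.1942.

3.19 years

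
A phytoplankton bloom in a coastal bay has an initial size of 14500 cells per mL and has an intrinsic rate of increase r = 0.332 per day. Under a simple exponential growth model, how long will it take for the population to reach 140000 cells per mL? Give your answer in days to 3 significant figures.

Set N₀·e^(rt) = 140000: e^(0.332·t) = 140000/14500 = 9.6552.
0.332·t = ln(9.6552) = 2.2675, so t = 2.2675/0.332 = 6.8298.

6.83 days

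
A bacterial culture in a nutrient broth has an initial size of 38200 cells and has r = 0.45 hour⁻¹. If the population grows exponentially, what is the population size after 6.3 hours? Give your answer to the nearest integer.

650561 cells

N(t) = N₀·e^(rt) = 38200 × e^(0.45×6.3) = 38200 × e^2.835.
e^2.835 ≈ 17.03, so N ≈ 38200 × 17.03 = 650561.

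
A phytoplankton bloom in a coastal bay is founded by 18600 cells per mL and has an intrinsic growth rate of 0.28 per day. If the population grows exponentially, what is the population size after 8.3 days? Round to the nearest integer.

N(t) = N₀·e^(rt) = 18600 × e^(0.28×8.3) = 18600 × e^2.324.
e^2.324 ≈ 10.216, so N ≈ 18600 × 10.216 = 190026.

190026 cells per mL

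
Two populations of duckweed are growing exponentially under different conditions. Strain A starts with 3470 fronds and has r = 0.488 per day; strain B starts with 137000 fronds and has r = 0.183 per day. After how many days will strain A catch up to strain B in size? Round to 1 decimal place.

Set 3470·e^(0.488t) = 137000·e^(0.183t).
e^((0.488 − 0.183)t) = 137000/3470 → e^(0.305·t) = 39.481.
0.305·t = ln(39.481) = 3.6758, so t = 3.6758/0.305 = 12.052.

12.1 days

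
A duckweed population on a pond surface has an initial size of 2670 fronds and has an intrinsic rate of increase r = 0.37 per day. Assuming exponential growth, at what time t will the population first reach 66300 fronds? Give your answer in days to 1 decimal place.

Set N₀·e^(rt) = 66300: e^(0.37·t) = 66300/2670 = 24.831.
0.37·t = ln(24.831) = 3.2121, so t = 3.2121/0.37 = 8.6814.

8.7 days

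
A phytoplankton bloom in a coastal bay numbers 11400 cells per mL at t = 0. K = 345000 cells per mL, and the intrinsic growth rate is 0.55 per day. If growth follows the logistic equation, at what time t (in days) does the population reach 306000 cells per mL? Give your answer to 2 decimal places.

A = (K − N₀)/N₀ = (345000 − 11400)/11400 = 29.263.
Solve 345000/(1 + 29.263·e^(−0.55t)) = 306000: 1 + 29.263·e^(−0.55t) = 1.1275, so e^(−0.55t) = 0.00435534.
−0.55·t = ln(0.00435534) = -5.4364, so t = 5.4364/0.55 = 9.8843.

9.88 days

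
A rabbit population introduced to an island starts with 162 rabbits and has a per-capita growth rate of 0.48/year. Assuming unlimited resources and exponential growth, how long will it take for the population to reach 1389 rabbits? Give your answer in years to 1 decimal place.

Set N₀·e^(rt) = 1389: e^(0.48·t) = 1389/162 = 8.5741.
0.48·t = ln(8.5741) = 2.1487, so t = 2.1487/0.48 = 4.4765.

4.5 years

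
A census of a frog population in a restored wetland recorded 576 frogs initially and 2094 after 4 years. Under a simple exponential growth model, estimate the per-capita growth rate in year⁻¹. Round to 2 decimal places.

From N(t) = N₀·e^(rt): e^(r·4) = 2094/576 = 3.6354.
r·4 = ln(3.6354) = 1.2907, so r = 1.2907/4 = 0.32268.

0.32 per year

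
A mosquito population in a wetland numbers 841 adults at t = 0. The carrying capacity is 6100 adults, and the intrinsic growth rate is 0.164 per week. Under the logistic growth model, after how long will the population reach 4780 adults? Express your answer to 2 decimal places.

19.02 weeks

A = (K − N₀)/N₀ = (6100 − 841)/841 = 6.2533.
Solve 6100/(1 + 6.2533·e^(−0.164t)) = 4780: 1 + 6.2533·e^(−0.164t) = 1.2762, so e^(−0.164t) = 0.044161.
−0.164·t = ln(0.044161) = -3.1199, so t = 3.1199/0.164 = 19.024.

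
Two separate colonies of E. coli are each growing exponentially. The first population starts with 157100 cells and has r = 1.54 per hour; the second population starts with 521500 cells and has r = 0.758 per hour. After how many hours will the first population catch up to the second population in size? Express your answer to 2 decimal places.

Set 157100·e^(1.54t) = 521500·e^(0.758t).
e^((1.54 − 0.758)t) = 521500/157100 → e^(0.782·t) = 3.3195.
0.782·t = ln(3.3195) = 1.1998, so t = 1.1998/0.782 = 1.5343.

1.53 hours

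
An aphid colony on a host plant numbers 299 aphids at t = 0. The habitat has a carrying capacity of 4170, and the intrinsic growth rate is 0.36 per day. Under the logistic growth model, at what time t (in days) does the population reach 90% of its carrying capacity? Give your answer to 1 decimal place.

A = (K − N₀)/N₀ = (4170 − 299)/299 = 12.946.
Solve 4170/(1 + 12.946·e^(−0.36t)) = 3753: 1 + 12.946·e^(−0.36t) = 1.1111, so e^(−0.36t) = 0.00858234.
−0.36·t = ln(0.00858234) = -4.758, so t = 4.758/0.36 = 13.217.

13.2 days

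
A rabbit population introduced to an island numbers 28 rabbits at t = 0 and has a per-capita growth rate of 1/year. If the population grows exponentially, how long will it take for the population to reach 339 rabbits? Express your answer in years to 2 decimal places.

2.49 years

Set N₀·e^(rt) = 339: e^(1·t) = 339/28 = 12.107.
1·t = ln(12.107) = 2.4938, so t = 2.4938/1 = 2.4938.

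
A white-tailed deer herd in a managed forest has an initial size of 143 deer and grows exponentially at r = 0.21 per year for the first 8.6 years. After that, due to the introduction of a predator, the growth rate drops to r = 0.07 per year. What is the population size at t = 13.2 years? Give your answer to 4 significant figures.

Phase 1: N(8.6) = 143·e^(0.21×8.6) = 143·e^1.806 = 870.306.
Phase 2 runs for 13.2 − 8.6 = 4.6 years at r = 0.07.
N(13.2) = 870.306·e^(0.07×4.6) = 870.306·e^0.322 = 1200.92.

1201 deer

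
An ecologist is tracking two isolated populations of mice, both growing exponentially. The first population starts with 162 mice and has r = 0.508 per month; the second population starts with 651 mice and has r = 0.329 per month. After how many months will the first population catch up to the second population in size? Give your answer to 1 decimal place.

7.8 months

Set 162·e^(0.508t) = 651·e^(0.329t).
e^((0.508 − 0.329)t) = 651/162 → e^(0.179·t) = 4.0185.
0.179·t = ln(4.0185) = 1.3909, so t = 1.3909/0.179 = 7.7705.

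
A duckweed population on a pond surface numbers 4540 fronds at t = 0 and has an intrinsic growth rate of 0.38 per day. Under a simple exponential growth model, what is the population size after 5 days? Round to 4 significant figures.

N(t) = N₀·e^(rt) = 4540 × e^(0.38×5) = 4540 × e^1.9.
e^1.9 ≈ 6.6859, so N ≈ 4540 × 6.6859 = 30354.

30350 fronds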